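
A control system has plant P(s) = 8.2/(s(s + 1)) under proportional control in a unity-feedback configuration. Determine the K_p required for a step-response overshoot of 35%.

K_p = 0.304

From %OS = 100·exp(−πζ/√(1−ζ²)) = 35%, ζ = −ln(0.35)/√(π²+ln²(0.35)) = 0.3169.
Characteristic equation s² + 1s + 8.2K_p = 0 gives ζ = 1/(2√(8.2K_p)).
Setting ζ = 0.3169: √(8.2K_p) = 1/(2·0.3169) = 1.578, so K_p = 2.489/8.2 = 0.304.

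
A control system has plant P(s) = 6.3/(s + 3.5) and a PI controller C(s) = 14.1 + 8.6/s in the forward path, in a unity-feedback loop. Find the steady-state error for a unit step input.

The open loop C(s)P(s) has a pole at the origin (type 1), so the static position error constant is infinite and e_ss = 1/(1+∞) = 0.

0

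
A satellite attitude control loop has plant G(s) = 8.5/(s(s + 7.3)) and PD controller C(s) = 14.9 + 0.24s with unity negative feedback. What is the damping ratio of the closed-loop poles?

Forward path: (14.9 + 0.24s)·8.5/(s(s+7.3)). The closed-loop characteristic equation is s² + (7.3 + 8.5·0.24)s + 8.5·14.9 = 0.
That is s² + 9.34s + 126.7 = 0, so ω_n = 11.25 rad/s and ζ = 9.34/(2·11.25) = 0.415.

ζ = 0.415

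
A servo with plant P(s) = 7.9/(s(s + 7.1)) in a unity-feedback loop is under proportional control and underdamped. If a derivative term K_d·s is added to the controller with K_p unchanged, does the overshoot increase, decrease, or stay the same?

decrease

With PD the characteristic equation becomes s² + (a + K·K_d)s + K·K_p = 0; the damping term grows, ζ rises, overshoot falls.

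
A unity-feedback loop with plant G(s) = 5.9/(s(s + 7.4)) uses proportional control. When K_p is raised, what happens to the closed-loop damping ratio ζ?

decrease

ζ = 7.4/(2√(5.9K_p)); increasing K_p raises the denominator, so ζ falls.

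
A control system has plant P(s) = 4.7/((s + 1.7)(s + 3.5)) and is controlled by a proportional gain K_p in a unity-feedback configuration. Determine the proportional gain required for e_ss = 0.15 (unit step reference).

The loop is type 0, so e_ss(step) = 1/(1 + K_pos) with K_pos = K_p·P(0).
P(0) = 0.7899. Require 1/(1 + K_p·0.7899) = 0.15, so 1 + 0.7899·K_p = 6.667.
K_p = (6.667 − 1)/0.7899 = 7.17.

K_p = 7.17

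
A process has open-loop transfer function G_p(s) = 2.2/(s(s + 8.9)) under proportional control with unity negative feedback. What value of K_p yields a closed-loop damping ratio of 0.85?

Closed-loop characteristic equation: s² + 8.9s + K_p·2.2 = 0.
So ω_n = √(2.2K_p) and 2ζω_n = 8.9, giving ζ = 8.9/(2√(2.2K_p)).
Setting ζ = 0.85: √(2.2K_p) = 8.9/(2·0.85) = 5.235, so K_p = 27.41/2.2 = 12.5.

K_p = 12.5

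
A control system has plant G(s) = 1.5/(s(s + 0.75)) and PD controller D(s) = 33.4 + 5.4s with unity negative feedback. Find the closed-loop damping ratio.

ζ = 0.625

Forward path: (33.4 + 5.4s)·1.5/(s(s+0.75)). The closed-loop characteristic equation is s² + (0.75 + 1.5·5.4)s + 1.5·33.4 = 0.
That is s² + 8.85s + 50.1 = 0, so ω_n = 7.078 rad/s and ζ = 8.85/(2·7.078) = 0.6252.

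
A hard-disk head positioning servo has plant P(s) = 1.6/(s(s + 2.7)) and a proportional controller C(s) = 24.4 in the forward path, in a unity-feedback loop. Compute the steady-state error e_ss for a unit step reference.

The open loop C(s)P(s) has a pole at the origin (type 1), so the static position error constant is infinite and e_ss = 1/(1+∞) = 0.

0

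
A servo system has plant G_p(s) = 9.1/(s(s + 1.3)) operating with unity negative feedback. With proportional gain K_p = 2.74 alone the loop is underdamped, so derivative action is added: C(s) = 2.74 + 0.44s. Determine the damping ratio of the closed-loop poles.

Forward path: (2.74 + 0.44s)·9.1/(s(s+1.3)). The closed-loop characteristic equation is s² + (1.3 + 9.1·0.44)s + 9.1·2.74 = 0.
That is s² + 5.304s + 24.93 = 0, so ω_n = 4.993 rad/s and ζ = 5.304/(2·4.993) = 0.5311.

ζ = 0.531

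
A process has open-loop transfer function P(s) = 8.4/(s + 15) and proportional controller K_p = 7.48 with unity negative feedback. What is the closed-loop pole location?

s = -77.83

Closed-loop transfer function: T(s) = K_p·P(s)/(1 + K_p·P(s)) = 62.83/(s + 15 + 62.83) = 62.83/(s + 77.83).
The closed-loop pole is at s = −77.83.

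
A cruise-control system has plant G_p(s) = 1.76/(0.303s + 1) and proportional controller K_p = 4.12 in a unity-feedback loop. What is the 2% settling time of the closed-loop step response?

T_s ≈ 0.147 s

Closed loop: T(s) = K_p·G_p/(1+K_p·G_p) = 7.251/(0.303s + 1 + 7.251), with pole at s = −(1 + 7.251)/0.303 = −27.23.
τ = 1/27.23 = 0.03672 s, so 2% settling time ≈ 4τ = 0.147 s.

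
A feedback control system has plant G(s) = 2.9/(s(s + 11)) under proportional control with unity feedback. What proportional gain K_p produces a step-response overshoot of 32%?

K_p = 89.7

From %OS = 100·exp(−πζ/√(1−ζ²)) = 32%, ζ = −ln(0.32)/√(π²+ln²(0.32)) = 0.341.
Characteristic equation s² + 11s + 2.9K_p = 0 gives ζ = 11/(2√(2.9K_p)).
Setting ζ = 0.341: √(2.9K_p) = 11/(2·0.341) = 16.13, so K_p = 260.2/2.9 = 89.7.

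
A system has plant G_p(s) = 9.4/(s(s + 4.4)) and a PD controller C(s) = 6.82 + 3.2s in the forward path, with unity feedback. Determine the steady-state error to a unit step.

0

The open loop C(s)G_p(s) has a pole at the origin (type 1), so the static position error constant is infinite and e_ss = 1/(1+∞) = 0.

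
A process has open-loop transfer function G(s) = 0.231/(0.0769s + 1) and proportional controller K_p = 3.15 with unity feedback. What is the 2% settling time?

T_s ≈ 0.178 s

Closed loop: T(s) = K_p·G/(1+K_p·G) = 0.7277/(0.0769s + 1 + 0.7277), with pole at s = −(1 + 0.7277)/0.0769 = −22.47.
τ = 1/22.47 = 0.04451 s, so 2% settling time ≈ 4τ = 0.178 s.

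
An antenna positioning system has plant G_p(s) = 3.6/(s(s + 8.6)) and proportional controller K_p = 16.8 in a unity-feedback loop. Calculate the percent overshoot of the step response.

12.4%

Closed-loop characteristic equation: s² + 8.6s + 60.48 = 0, so ω_n = 7.777 rad/s and ζ = 8.6/(2·7.777) = 0.5529.
%OS = 100·exp(−πζ/√(1−ζ²)) = 100·exp(−π·0.5529/√0.6943) = 12.4%.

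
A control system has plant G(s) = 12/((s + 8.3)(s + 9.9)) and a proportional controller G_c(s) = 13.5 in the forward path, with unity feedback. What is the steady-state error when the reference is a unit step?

The loop is type 0. Static position error constant K_pos = G_c(0)·G(0) = 13.5·0.146 = 1.972.
Steady-state error to a unit step: e_ss = 1/(1+K_pos) = 1/2.972 = 0.337.

0.337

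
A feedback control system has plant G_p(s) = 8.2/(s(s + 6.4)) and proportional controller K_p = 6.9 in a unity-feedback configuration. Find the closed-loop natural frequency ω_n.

ω_n = 7.52 rad/s

1 + K_p·G_p(s) = 0 gives s² + 6.4s + 56.58 = 0.
So ω_n² = 56.58 ⇒ ω_n = 7.522 rad/s, and ζ = 6.4/(2ω_n) = 0.425.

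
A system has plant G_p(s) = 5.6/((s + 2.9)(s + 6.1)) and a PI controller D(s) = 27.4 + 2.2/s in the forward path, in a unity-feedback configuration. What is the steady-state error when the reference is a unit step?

0

The open loop D(s)G_p(s) has a pole at the origin (type 1), so the static position error constant is infinite and e_ss = 1/(1+∞) = 0.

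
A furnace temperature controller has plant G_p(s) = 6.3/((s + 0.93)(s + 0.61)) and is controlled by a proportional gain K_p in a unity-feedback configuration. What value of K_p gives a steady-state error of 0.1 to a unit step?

K_p = 0.81

The loop is type 0, so e_ss(step) = 1/(1 + K_pos) with K_pos = K_p·G_p(0).
G_p(0) = 11.11. Require 1/(1 + K_p·11.11) = 0.1, so 1 + 11.11·K_p = 10.
K_p = (10 − 1)/11.11 = 0.81.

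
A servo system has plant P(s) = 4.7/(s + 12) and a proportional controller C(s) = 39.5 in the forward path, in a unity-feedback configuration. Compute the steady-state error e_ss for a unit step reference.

0.0607

The loop is type 0. Static position error constant K_pos = C(0)·P(0) = 39.5·0.3917 = 15.47.
Steady-state error to a unit step: e_ss = 1/(1+K_pos) = 1/16.47 = 0.0607.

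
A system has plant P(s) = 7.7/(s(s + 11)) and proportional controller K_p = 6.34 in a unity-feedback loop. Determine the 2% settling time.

T_s ≈ 0.727 s

The closed-loop denominator s² + 11s + 48.82 gives ω_n = √48.82 = 6.987 and ζ = 11/(2ω_n) = 0.7872.
2% settling time T_s ≈ 4/(ζω_n) = 4/5.5 = 0.727 s.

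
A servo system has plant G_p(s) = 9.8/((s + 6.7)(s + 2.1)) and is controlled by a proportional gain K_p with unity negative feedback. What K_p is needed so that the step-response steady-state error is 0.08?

The loop is type 0, so e_ss(step) = 1/(1 + K_pos) with K_pos = K_p·G_p(0).
G_p(0) = 0.6965. Require 1/(1 + K_p·0.6965) = 0.08, so 1 + 0.6965·K_p = 12.5.
K_p = (12.5 − 1)/0.6965 = 16.5.

K_p = 16.5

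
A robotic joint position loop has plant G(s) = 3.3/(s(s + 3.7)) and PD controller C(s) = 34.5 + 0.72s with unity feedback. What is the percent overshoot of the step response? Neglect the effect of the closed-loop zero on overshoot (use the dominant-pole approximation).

Forward path: (34.5 + 0.72s)·3.3/(s(s+3.7)). The closed-loop characteristic equation is s² + (3.7 + 3.3·0.72)s + 3.3·34.5 = 0.
That is s² + 6.076s + 113.8 = 0, so ω_n = 10.67 rad/s and ζ = 6.076/(2·10.67) = 0.2847.
%OS = 100·exp(−πζ/√(1−ζ²)) = 39.3%.

39.3%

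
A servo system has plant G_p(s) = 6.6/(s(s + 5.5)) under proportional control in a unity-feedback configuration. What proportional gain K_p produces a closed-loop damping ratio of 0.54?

Closed-loop characteristic equation: s² + 5.5s + K_p·6.6 = 0.
So ω_n = √(6.6K_p) and 2ζω_n = 5.5, giving ζ = 5.5/(2√(6.6K_p)).
Setting ζ = 0.54: √(6.6K_p) = 5.5/(2·0.54) = 5.093, so K_p = 25.93/6.6 = 3.93.

K_p = 3.93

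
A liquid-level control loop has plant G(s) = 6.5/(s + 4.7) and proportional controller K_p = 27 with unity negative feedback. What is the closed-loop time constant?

Closed-loop transfer function: T(s) = K_p·G(s)/(1 + K_p·G(s)) = 175.5/(s + 4.7 + 175.5) = 175.5/(s + 180.2).
Time constant τ = 1/180.2 = 0.00555 s.

τ = 0.00555 s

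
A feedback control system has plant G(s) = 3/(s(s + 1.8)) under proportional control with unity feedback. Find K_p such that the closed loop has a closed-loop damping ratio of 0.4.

K_p = 1.69

Closed-loop characteristic equation: s² + 1.8s + K_p·3 = 0.
So ω_n = √(3K_p) and 2ζω_n = 1.8, giving ζ = 1.8/(2√(3K_p)).
Setting ζ = 0.4: √(3K_p) = 1.8/(2·0.4) = 2.25, so K_p = 5.062/3 = 1.69.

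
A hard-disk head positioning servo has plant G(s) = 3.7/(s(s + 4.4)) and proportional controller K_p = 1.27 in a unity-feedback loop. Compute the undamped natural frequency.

The closed-loop denominator is s(s+4.4) + 1.27·3.7 = s² + 4.4s + 4.699.
So ω_n² = 4.699 ⇒ ω_n = 2.168 rad/s, and ζ = 4.4/(2ω_n) = 1.01.

ω_n = 2.17 rad/s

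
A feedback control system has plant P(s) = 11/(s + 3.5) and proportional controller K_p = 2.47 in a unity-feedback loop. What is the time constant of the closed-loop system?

τ = 0.0326 s

Closed-loop transfer function: T(s) = K_p·P(s)/(1 + K_p·P(s)) = 27.17/(s + 3.5 + 27.17) = 27.17/(s + 30.67).
Time constant τ = 1/30.67 = 0.0326 s.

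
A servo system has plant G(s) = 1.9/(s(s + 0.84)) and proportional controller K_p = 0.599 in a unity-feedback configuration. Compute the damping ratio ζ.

ζ = 0.394

The closed-loop denominator is s(s+0.84) + 0.599·1.9 = s² + 0.84s + 1.138.
Matching s² + 2ζω_n s + ω_n²: ω_n = √1.138 = 1.067 rad/s and 2ζω_n = 0.84, so ζ = 0.84/(2·1.067) = 0.394.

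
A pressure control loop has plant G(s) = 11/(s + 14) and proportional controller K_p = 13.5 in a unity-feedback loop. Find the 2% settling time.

Closed-loop transfer function: T(s) = K_p·G(s)/(1 + K_p·G(s)) = 148.5/(s + 14 + 148.5) = 148.5/(s + 162.5).
Time constant τ = 1/162.5 = 0.006154 s, so the 2% settling time is about 4τ = 0.0246 s.

T_s ≈ 0.0246 s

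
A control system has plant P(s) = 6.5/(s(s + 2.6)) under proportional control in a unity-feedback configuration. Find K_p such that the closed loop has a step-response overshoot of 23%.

K_p = 1.45

From %OS = 100·exp(−πζ/√(1−ζ²)) = 23%, ζ = −ln(0.23)/√(π²+ln²(0.23)) = 0.4237.
Characteristic equation s² + 2.6s + 6.5K_p = 0 gives ζ = 2.6/(2√(6.5K_p)).
Setting ζ = 0.4237: √(6.5K_p) = 2.6/(2·0.4237) = 3.068, so K_p = 9.412/6.5 = 1.45.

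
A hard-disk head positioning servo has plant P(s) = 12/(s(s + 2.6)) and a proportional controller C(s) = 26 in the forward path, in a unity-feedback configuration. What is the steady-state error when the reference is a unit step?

0

The open loop C(s)P(s) has a pole at the origin (type 1), so the static position error constant is infinite and e_ss = 1/(1+∞) = 0.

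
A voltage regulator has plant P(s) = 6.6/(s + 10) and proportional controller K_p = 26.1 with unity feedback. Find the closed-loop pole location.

Closed-loop transfer function: T(s) = K_p·P(s)/(1 + K_p·P(s)) = 172.3/(s + 10 + 172.3) = 172.3/(s + 182.3).
The closed-loop pole is at s = −182.3.

s = -182.3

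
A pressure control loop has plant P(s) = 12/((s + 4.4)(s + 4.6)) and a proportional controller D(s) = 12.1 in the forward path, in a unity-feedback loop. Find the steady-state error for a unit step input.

0.122

The loop is type 0. Static position error constant K_pos = D(0)·P(0) = 12.1·0.5929 = 7.174.
Steady-state error to a unit step: e_ss = 1/(1+K_pos) = 1/8.174 = 0.122.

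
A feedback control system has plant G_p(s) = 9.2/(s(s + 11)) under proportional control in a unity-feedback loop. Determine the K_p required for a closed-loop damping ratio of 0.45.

K_p = 16.2

Closed-loop characteristic equation: s² + 11s + K_p·9.2 = 0.
So ω_n = √(9.2K_p) and 2ζω_n = 11, giving ζ = 11/(2√(9.2K_p)).
Setting ζ = 0.45: √(9.2K_p) = 11/(2·0.45) = 12.22, so K_p = 149.4/9.2 = 16.2.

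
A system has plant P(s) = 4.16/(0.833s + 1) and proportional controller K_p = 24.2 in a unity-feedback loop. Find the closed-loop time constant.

τ = 0.00819 s

Closed loop: T(s) = K_p·P/(1+K_p·P) = 100.7/(0.833s + 1 + 100.7), with pole at s = −(1 + 100.7)/0.833 = −122.1.
Closed-loop time constant τ = 1/122.1 = 0.00819 s.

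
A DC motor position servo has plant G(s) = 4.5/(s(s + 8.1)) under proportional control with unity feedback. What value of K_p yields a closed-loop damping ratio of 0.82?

Closed-loop characteristic equation: s² + 8.1s + K_p·4.5 = 0.
So ω_n = √(4.5K_p) and 2ζω_n = 8.1, giving ζ = 8.1/(2√(4.5K_p)).
Setting ζ = 0.82: √(4.5K_p) = 8.1/(2·0.82) = 4.939, so K_p = 24.39/4.5 = 5.42.

K_p = 5.42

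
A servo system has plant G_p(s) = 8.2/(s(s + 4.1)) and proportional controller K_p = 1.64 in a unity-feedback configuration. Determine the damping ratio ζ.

1 + K_p·G_p(s) = 0 gives s² + 4.1s + 13.45 = 0.
Matching s² + 2ζω_n s + ω_n²: ω_n = √13.45 = 3.667 rad/s and 2ζω_n = 4.1, so ζ = 4.1/(2·3.667) = 0.559.

ζ = 0.559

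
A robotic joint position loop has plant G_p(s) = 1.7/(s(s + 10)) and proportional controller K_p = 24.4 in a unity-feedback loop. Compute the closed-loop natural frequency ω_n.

1 + K_p·G_p(s) = 0 gives s² + 10s + 41.48 = 0.
So ω_n² = 41.48 ⇒ ω_n = 6.44 rad/s, and ζ = 10/(2ω_n) = 0.776.

ω_n = 6.44 rad/s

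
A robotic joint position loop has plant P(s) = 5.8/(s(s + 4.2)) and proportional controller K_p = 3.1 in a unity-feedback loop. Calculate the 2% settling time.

T_s ≈ 1.9 s

Closed-loop characteristic equation: s² + 4.2s + 17.98 = 0, so ω_n = 4.24 rad/s and ζ = 4.2/(2·4.24) = 0.4952.
2% settling time T_s ≈ 4/(ζω_n) = 4/2.1 = 1.9 s.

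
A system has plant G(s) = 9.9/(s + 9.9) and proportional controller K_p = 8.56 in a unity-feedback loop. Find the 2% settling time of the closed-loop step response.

T_s ≈ 0.0423 s

Closed-loop transfer function: T(s) = K_p·G(s)/(1 + K_p·G(s)) = 84.74/(s + 9.9 + 84.74) = 84.74/(s + 94.64).
Time constant τ = 1/94.64 = 0.01057 s, so the 2% settling time is about 4τ = 0.0423 s.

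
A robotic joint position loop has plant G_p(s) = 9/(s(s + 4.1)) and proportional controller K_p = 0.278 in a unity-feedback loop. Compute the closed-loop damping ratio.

ζ = 1.3

1 + K_p·G_p(s) = 0 gives s² + 4.1s + 2.502 = 0.
Matching s² + 2ζω_n s + ω_n²: ω_n = √2.502 = 1.582 rad/s and 2ζω_n = 4.1, so ζ = 4.1/(2·1.582) = 1.3.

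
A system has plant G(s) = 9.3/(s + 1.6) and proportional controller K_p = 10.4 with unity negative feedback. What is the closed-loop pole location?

Closed-loop transfer function: T(s) = K_p·G(s)/(1 + K_p·G(s)) = 96.72/(s + 1.6 + 96.72) = 96.72/(s + 98.32).
The closed-loop pole is at s = −98.32.

s = -98.32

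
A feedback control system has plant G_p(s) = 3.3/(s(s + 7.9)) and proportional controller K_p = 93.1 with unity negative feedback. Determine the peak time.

From 1 + K_pG_p(s) = 0: s² + 7.9s + 307.2 = 0 ⇒ ω_n = 17.53, ζ = 0.2254.
Damped frequency ω_d = ω_n√(1−ζ²) = 17.08 rad/s, so peak time T_p = π/ω_d = 0.184 s.

T_p = 0.184 s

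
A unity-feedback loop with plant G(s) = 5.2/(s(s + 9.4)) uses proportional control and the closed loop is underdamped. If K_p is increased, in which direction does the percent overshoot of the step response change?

increase

ζ = 9.4/(2√(5.2K_p)) decreases as K_p grows; lower damping means more overshoot.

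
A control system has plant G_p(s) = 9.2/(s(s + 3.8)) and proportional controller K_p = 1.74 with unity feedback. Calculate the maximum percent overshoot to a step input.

The closed-loop denominator s² + 3.8s + 16.01 gives ω_n = √16.01 = 4.001 and ζ = 3.8/(2ω_n) = 0.4749.
%OS = 100·exp(−πζ/√(1−ζ²)) = 100·exp(−π·0.4749/√0.7745) = 18.4%.

18.4%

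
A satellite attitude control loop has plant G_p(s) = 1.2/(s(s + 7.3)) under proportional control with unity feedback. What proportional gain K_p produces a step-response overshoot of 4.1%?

From %OS = 100·exp(−πζ/√(1−ζ²)) = 4.1%, ζ = −ln(0.041)/√(π²+ln²(0.041)) = 0.713.
Characteristic equation s² + 7.3s + 1.2K_p = 0 gives ζ = 7.3/(2√(1.2K_p)).
Setting ζ = 0.713: √(1.2K_p) = 7.3/(2·0.713) = 5.12, so K_p = 26.21/1.2 = 21.8.

K_p = 21.8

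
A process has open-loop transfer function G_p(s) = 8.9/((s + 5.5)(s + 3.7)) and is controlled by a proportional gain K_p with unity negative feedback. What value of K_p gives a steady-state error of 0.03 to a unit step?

For a type-0 loop with proportional control, e_ss = 1/(1 + K_p·G_p(0)).
G_p(0) = 0.4373. Require 1/(1 + K_p·0.4373) = 0.03, so 1 + 0.4373·K_p = 33.33.
K_p = (33.33 − 1)/0.4373 = 73.9.

K_p = 73.9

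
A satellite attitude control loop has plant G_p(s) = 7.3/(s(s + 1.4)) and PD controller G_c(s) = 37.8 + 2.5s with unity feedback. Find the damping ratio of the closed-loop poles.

ζ = 0.591

Forward path: (37.8 + 2.5s)·7.3/(s(s+1.4)). The closed-loop characteristic equation is s² + (1.4 + 7.3·2.5)s + 7.3·37.8 = 0.
That is s² + 19.65s + 275.9 = 0, so ω_n = 16.61 rad/s and ζ = 19.65/(2·16.61) = 0.5915.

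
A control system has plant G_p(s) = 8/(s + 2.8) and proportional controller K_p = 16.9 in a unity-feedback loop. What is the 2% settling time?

T_s ≈ 0.029 s

Closed-loop transfer function: T(s) = K_p·G_p(s)/(1 + K_p·G_p(s)) = 135.2/(s + 2.8 + 135.2) = 135.2/(s + 138).
Time constant τ = 1/138 = 0.007246 s, so the 2% settling time is about 4τ = 0.029 s.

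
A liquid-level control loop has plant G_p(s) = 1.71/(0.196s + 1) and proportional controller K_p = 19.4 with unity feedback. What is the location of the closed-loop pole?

s = -174.4

Closed loop: T(s) = K_p·G_p/(1+K_p·G_p) = 33.17/(0.196s + 1 + 33.17), with pole at s = −(1 + 33.17)/0.196 = −174.4.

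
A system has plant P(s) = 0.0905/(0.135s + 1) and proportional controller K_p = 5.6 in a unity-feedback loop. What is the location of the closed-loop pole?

Closed loop: T(s) = K_p·P/(1+K_p·P) = 0.5068/(0.135s + 1 + 0.5068), with pole at s = −(1 + 0.5068)/0.135 = −11.16.

s = -11.16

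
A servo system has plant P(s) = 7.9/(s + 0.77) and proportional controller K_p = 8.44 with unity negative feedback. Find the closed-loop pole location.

Closed-loop transfer function: T(s) = K_p·P(s)/(1 + K_p·P(s)) = 66.68/(s + 0.77 + 66.68) = 66.68/(s + 67.45).
The closed-loop pole is at s = −67.45.

s = -67.45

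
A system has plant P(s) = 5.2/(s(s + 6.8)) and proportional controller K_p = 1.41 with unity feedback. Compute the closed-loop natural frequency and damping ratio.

The closed-loop denominator is s(s+6.8) + 1.41·5.2 = s² + 6.8s + 7.332.
So ω_n² = 7.332 ⇒ ω_n = 2.708 rad/s, and ζ = 6.8/(2ω_n) = 1.26.

ω_n = 2.71 rad/s, ζ = 1.26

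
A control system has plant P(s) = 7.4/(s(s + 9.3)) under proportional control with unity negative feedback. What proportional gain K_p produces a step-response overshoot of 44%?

K_p = 45.7

From %OS = 100·exp(−πζ/√(1−ζ²)) = 44%, ζ = −ln(0.44)/√(π²+ln²(0.44)) = 0.2528.
Characteristic equation s² + 9.3s + 7.4K_p = 0 gives ζ = 9.3/(2√(7.4K_p)).
Setting ζ = 0.2528: √(7.4K_p) = 9.3/(2·0.2528) = 18.39, so K_p = 338.2/7.4 = 45.7.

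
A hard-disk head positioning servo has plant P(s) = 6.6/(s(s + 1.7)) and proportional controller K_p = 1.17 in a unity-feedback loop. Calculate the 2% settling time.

The closed-loop denominator s² + 1.7s + 7.722 gives ω_n = √7.722 = 2.779 and ζ = 1.7/(2ω_n) = 0.3059.
2% settling time T_s ≈ 4/(ζω_n) = 4/0.85 = 4.71 s.

T_s ≈ 4.71 s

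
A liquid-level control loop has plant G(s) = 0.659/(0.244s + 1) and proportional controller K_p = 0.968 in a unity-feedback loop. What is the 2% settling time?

T_s ≈ 0.596 s

Closed loop: T(s) = K_p·G/(1+K_p·G) = 0.6379/(0.244s + 1 + 0.6379), with pole at s = −(1 + 0.6379)/0.244 = −6.713.
τ = 1/6.713 = 0.149 s, so 2% settling time ≈ 4τ = 0.596 s.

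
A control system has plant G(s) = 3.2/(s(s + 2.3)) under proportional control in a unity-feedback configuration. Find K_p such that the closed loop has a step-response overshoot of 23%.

From %OS = 100·exp(−πζ/√(1−ζ²)) = 23%, ζ = −ln(0.23)/√(π²+ln²(0.23)) = 0.4237.
Characteristic equation s² + 2.3s + 3.2K_p = 0 gives ζ = 2.3/(2√(3.2K_p)).
Setting ζ = 0.4237: √(3.2K_p) = 2.3/(2·0.4237) = 2.714, so K_p = 7.365/3.2 = 2.3.

K_p = 2.3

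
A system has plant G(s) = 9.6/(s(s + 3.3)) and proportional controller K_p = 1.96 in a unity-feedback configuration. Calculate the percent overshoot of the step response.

27.5%

Closed-loop characteristic equation: s² + 3.3s + 18.82 = 0, so ω_n = 4.338 rad/s and ζ = 3.3/(2·4.338) = 0.3804.
%OS = 100·exp(−πζ/√(1−ζ²)) = 100·exp(−π·0.3804/√0.8553) = 27.5%.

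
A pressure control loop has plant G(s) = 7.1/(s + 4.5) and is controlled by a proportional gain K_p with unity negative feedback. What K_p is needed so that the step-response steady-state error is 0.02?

For a type-0 loop with proportional control, e_ss = 1/(1 + K_p·G(0)).
G(0) = 1.578. Require 1/(1 + K_p·1.578) = 0.02, so 1 + 1.578·K_p = 50.
K_p = (50 − 1)/1.578 = 31.1.

K_p = 31.1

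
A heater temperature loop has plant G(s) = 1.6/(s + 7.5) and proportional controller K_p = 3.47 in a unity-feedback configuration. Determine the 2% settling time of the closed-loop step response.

Closed-loop transfer function: T(s) = K_p·G(s)/(1 + K_p·G(s)) = 5.552/(s + 7.5 + 5.552) = 5.552/(s + 13.05).
Time constant τ = 1/13.05 = 0.07662 s, so the 2% settling time is about 4τ = 0.306 s.

T_s ≈ 0.306 s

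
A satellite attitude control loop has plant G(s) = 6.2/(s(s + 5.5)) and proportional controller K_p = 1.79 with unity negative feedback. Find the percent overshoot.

From 1 + K_pG(s) = 0: s² + 5.5s + 11.1 = 0 ⇒ ω_n = 3.331, ζ = 0.8255.
%OS = 100·exp(−πζ/√(1−ζ²)) = 100·exp(−π·0.8255/√0.3186) = 1.01%.

1.01%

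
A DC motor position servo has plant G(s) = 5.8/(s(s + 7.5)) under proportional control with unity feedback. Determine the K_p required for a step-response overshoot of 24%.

From %OS = 100·exp(−πζ/√(1−ζ²)) = 24%, ζ = −ln(0.24)/√(π²+ln²(0.24)) = 0.4136.
Characteristic equation s² + 7.5s + 5.8K_p = 0 gives ζ = 7.5/(2√(5.8K_p)).
Setting ζ = 0.4136: √(5.8K_p) = 7.5/(2·0.4136) = 9.067, so K_p = 82.21/5.8 = 14.2.

K_p = 14.2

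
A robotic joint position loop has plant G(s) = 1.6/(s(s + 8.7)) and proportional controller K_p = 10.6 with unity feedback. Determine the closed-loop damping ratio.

1 + K_p·G(s) = 0 gives s² + 8.7s + 16.96 = 0.
Matching s² + 2ζω_n s + ω_n²: ω_n = √16.96 = 4.118 rad/s and 2ζω_n = 8.7, so ζ = 8.7/(2·4.118) = 1.06.

ζ = 1.06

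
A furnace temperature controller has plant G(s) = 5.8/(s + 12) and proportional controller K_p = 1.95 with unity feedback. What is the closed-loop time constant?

Closed-loop transfer function: T(s) = K_p·G(s)/(1 + K_p·G(s)) = 11.31/(s + 12 + 11.31) = 11.31/(s + 23.31).
Time constant τ = 1/23.31 = 0.0429 s.

τ = 0.0429 s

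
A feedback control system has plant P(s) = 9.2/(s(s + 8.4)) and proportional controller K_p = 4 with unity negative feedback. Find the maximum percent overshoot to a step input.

4.91%

Closed-loop characteristic equation: s² + 8.4s + 36.8 = 0, so ω_n = 6.066 rad/s and ζ = 8.4/(2·6.066) = 0.6923.
%OS = 100·exp(−πζ/√(1−ζ²)) = 100·exp(−π·0.6923/√0.5207) = 4.91%.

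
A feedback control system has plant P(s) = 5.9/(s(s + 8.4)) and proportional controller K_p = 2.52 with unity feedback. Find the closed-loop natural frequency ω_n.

With unity feedback the closed-loop characteristic equation is s² + 8.4s + 2.52·5.9 = s² + 8.4s + 14.87 = 0.
Matching s² + 2ζω_n s + ω_n²: ω_n = √14.87 = 3.856 rad/s and 2ζω_n = 8.4, so ζ = 8.4/(2·3.856) = 1.09.

ω_n = 3.86 rad/s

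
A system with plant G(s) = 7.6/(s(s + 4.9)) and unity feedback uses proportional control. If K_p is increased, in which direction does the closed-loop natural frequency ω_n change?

ω_n = √(7.6·K_p), which grows with K_p.

increase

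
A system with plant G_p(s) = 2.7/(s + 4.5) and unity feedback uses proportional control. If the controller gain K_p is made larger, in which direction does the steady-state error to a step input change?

The position error constant K_pos = K_p·G_p(0) grows with K_p, and e_ss = 1/(1+K_pos) falls.

decrease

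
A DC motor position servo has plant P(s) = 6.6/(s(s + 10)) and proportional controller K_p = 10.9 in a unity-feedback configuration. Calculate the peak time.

T_p = 0.459 s

From 1 + K_pP(s) = 0: s² + 10s + 71.94 = 0 ⇒ ω_n = 8.482, ζ = 0.5895.
Damped frequency ω_d = ω_n√(1−ζ²) = 6.851 rad/s, so peak time T_p = π/ω_d = 0.459 s.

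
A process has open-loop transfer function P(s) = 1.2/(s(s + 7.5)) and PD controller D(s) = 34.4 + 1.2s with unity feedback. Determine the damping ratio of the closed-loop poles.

Forward path: (34.4 + 1.2s)·1.2/(s(s+7.5)). The closed-loop characteristic equation is s² + (7.5 + 1.2·1.2)s + 1.2·34.4 = 0.
That is s² + 8.94s + 41.28 = 0, so ω_n = 6.425 rad/s and ζ = 8.94/(2·6.425) = 0.6957.

ζ = 0.696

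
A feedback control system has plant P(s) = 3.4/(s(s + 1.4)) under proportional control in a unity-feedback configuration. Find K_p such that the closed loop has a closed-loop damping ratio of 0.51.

K_p = 0.554

Closed-loop characteristic equation: s² + 1.4s + K_p·3.4 = 0.
So ω_n = √(3.4K_p) and 2ζω_n = 1.4, giving ζ = 1.4/(2√(3.4K_p)).
Setting ζ = 0.51: √(3.4K_p) = 1.4/(2·0.51) = 1.373, so K_p = 1.884/3.4 = 0.554.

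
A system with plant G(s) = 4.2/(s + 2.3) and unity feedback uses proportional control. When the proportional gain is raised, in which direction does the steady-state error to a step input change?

decrease

The position error constant K_pos = K_p·G(0) grows with K_p, and e_ss = 1/(1+K_pos) falls.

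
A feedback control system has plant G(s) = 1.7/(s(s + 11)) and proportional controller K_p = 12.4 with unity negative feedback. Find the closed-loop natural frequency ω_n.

ω_n = 4.59 rad/s

With unity feedback the closed-loop characteristic equation is s² + 11s + 12.4·1.7 = s² + 11s + 21.08 = 0.
So ω_n² = 21.08 ⇒ ω_n = 4.591 rad/s, and ζ = 11/(2ω_n) = 1.2.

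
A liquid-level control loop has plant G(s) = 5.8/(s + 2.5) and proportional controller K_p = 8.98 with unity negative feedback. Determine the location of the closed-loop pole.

s = -54.58

Closed-loop transfer function: T(s) = K_p·G(s)/(1 + K_p·G(s)) = 52.08/(s + 2.5 + 52.08) = 52.08/(s + 54.58).
The closed-loop pole is at s = −54.58.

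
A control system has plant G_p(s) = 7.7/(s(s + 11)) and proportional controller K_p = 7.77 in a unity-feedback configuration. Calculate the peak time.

From 1 + K_pG_p(s) = 0: s² + 11s + 59.83 = 0 ⇒ ω_n = 7.735, ζ = 0.7111.
Damped frequency ω_d = ω_n√(1−ζ²) = 5.439 rad/s, so peak time T_p = π/ω_d = 0.578 s.

T_p = 0.578 s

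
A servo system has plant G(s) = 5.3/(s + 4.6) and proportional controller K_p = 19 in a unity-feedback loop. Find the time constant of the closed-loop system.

τ = 0.0095 s

Closed-loop transfer function: T(s) = K_p·G(s)/(1 + K_p·G(s)) = 100.7/(s + 4.6 + 100.7) = 100.7/(s + 105.3).
Time constant τ = 1/105.3 = 0.0095 s.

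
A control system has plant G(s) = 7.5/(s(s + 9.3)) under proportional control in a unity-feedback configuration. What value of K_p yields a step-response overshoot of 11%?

K_p = 8.72

From %OS = 100·exp(−πζ/√(1−ζ²)) = 11%, ζ = −ln(0.11)/√(π²+ln²(0.11)) = 0.5749.
Characteristic equation s² + 9.3s + 7.5K_p = 0 gives ζ = 9.3/(2√(7.5K_p)).
Setting ζ = 0.5749: √(7.5K_p) = 9.3/(2·0.5749) = 8.089, so K_p = 65.42/7.5 = 8.72.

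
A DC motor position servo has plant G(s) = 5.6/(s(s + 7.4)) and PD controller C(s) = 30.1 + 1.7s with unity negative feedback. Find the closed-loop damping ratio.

ζ = 0.652

Forward path: (30.1 + 1.7s)·5.6/(s(s+7.4)). The closed-loop characteristic equation is s² + (7.4 + 5.6·1.7)s + 5.6·30.1 = 0.
That is s² + 16.92s + 168.6 = 0, so ω_n = 12.98 rad/s and ζ = 16.92/(2·12.98) = 0.6516.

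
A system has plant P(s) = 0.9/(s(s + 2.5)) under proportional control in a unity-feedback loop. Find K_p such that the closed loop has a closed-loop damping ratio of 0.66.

Closed-loop characteristic equation: s² + 2.5s + K_p·0.9 = 0.
So ω_n = √(0.9K_p) and 2ζω_n = 2.5, giving ζ = 2.5/(2√(0.9K_p)).
Setting ζ = 0.66: √(0.9K_p) = 2.5/(2·0.66) = 1.894, so K_p = 3.587/0.9 = 3.99.

K_p = 3.99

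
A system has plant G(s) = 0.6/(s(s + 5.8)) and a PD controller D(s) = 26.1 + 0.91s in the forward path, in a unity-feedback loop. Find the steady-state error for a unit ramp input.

The loop has one pole at the origin (type 1). Velocity error constant K_v = lim_{s→0} s·D(s)G(s) = 26.1·0.6/5.8 = 2.7.
Steady-state error to a unit ramp: e_ss = 1/K_v = 0.37.

0.37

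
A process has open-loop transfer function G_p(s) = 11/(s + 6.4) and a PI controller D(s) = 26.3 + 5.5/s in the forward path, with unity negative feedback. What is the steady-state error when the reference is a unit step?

0

The open loop D(s)G_p(s) has a pole at the origin (type 1), so the static position error constant is infinite and e_ss = 1/(1+∞) = 0.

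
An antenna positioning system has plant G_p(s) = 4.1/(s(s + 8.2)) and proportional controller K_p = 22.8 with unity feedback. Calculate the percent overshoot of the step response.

23%

The closed-loop denominator s² + 8.2s + 93.48 gives ω_n = √93.48 = 9.669 and ζ = 8.2/(2ω_n) = 0.4241.
%OS = 100·exp(−πζ/√(1−ζ²)) = 100·exp(−π·0.4241/√0.8202) = 23%.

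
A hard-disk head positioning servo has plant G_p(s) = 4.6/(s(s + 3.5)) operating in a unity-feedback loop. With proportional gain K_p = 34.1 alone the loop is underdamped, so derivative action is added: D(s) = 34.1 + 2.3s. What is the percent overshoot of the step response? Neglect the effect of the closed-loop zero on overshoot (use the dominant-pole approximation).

11.8%

Forward path: (34.1 + 2.3s)·4.6/(s(s+3.5)). The closed-loop characteristic equation is s² + (3.5 + 4.6·2.3)s + 4.6·34.1 = 0.
That is s² + 14.08s + 156.9 = 0, so ω_n = 12.52 rad/s and ζ = 14.08/(2·12.52) = 0.5621.
%OS = 100·exp(−πζ/√(1−ζ²)) = 11.8%.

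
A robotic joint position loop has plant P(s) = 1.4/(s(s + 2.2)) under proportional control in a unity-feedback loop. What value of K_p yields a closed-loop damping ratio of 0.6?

Closed-loop characteristic equation: s² + 2.2s + K_p·1.4 = 0.
So ω_n = √(1.4K_p) and 2ζω_n = 2.2, giving ζ = 2.2/(2√(1.4K_p)).
Setting ζ = 0.6: √(1.4K_p) = 2.2/(2·0.6) = 1.833, so K_p = 3.361/1.4 = 2.4.

K_p = 2.4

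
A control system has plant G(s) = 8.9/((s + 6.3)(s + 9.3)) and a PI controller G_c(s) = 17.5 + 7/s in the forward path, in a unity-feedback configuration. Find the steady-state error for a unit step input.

0

The open loop G_c(s)G(s) has a pole at the origin (type 1), so the static position error constant is infinite and e_ss = 1/(1+∞) = 0.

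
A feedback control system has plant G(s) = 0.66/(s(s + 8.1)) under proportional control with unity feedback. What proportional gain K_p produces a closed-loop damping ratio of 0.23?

K_p = 470

Closed-loop characteristic equation: s² + 8.1s + K_p·0.66 = 0.
So ω_n = √(0.66K_p) and 2ζω_n = 8.1, giving ζ = 8.1/(2√(0.66K_p)).
Setting ζ = 0.23: √(0.66K_p) = 8.1/(2·0.23) = 17.61, so K_p = 310.1/0.66 = 470.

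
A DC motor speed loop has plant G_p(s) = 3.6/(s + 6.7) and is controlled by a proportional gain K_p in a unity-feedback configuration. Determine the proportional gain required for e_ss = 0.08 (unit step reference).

Steady-state error for a unit step on this type-0 loop is 1/(1 + K_p·G_p(0)).
G_p(0) = 0.5373. Require 1/(1 + K_p·0.5373) = 0.08, so 1 + 0.5373·K_p = 12.5.
K_p = (12.5 − 1)/0.5373 = 21.4.

K_p = 21.4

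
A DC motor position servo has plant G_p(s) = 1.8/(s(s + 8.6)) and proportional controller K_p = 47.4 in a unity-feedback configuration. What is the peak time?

T_p = 0.384 s

The closed-loop denominator s² + 8.6s + 85.32 gives ω_n = √85.32 = 9.237 and ζ = 8.6/(2ω_n) = 0.4655.
Damped frequency ω_d = ω_n√(1−ζ²) = 8.175 rad/s, so peak time T_p = π/ω_d = 0.384 s.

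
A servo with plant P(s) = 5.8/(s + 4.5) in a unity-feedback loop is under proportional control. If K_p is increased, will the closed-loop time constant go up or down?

decrease

The closed-loop bandwidth 4.5+K_p·5.8 grows with K_p, so τ shrinks.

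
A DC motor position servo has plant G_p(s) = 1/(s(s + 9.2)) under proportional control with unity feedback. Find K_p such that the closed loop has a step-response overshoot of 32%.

K_p = 182

From %OS = 100·exp(−πζ/√(1−ζ²)) = 32%, ζ = −ln(0.32)/√(π²+ln²(0.32)) = 0.341.
Characteristic equation s² + 9.2s + 1K_p = 0 gives ζ = 9.2/(2√(1K_p)).
Setting ζ = 0.341: √(1K_p) = 9.2/(2·0.341) = 13.49, so K_p = 182/1 = 182.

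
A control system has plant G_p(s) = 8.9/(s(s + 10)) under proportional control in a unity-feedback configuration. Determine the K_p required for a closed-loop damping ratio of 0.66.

Closed-loop characteristic equation: s² + 10s + K_p·8.9 = 0.
So ω_n = √(8.9K_p) and 2ζω_n = 10, giving ζ = 10/(2√(8.9K_p)).
Setting ζ = 0.66: √(8.9K_p) = 10/(2·0.66) = 7.576, so K_p = 57.39/8.9 = 6.45.

K_p = 6.45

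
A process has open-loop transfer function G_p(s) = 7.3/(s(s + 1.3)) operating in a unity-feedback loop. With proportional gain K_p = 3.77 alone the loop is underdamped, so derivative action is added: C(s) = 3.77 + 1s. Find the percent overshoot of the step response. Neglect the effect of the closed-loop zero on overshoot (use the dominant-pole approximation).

1.12%

Forward path: (3.77 + 1s)·7.3/(s(s+1.3)). The closed-loop characteristic equation is s² + (1.3 + 7.3·1)s + 7.3·3.77 = 0.
That is s² + 8.6s + 27.52 = 0, so ω_n = 5.246 rad/s and ζ = 8.6/(2·5.246) = 0.8197.
%OS = 100·exp(−πζ/√(1−ζ²)) = 1.12%.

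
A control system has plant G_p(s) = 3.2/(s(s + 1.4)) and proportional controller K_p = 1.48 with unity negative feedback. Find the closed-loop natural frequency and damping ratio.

ω_n = 2.18 rad/s, ζ = 0.322

The closed-loop denominator is s(s+1.4) + 1.48·3.2 = s² + 1.4s + 4.736.
Matching s² + 2ζω_n s + ω_n²: ω_n = √4.736 = 2.176 rad/s and 2ζω_n = 1.4, so ζ = 1.4/(2·2.176) = 0.322.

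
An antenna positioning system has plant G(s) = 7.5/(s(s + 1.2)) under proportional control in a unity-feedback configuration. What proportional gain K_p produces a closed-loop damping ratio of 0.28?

Closed-loop characteristic equation: s² + 1.2s + K_p·7.5 = 0.
So ω_n = √(7.5K_p) and 2ζω_n = 1.2, giving ζ = 1.2/(2√(7.5K_p)).
Setting ζ = 0.28: √(7.5K_p) = 1.2/(2·0.28) = 2.143, so K_p = 4.592/7.5 = 0.612.

K_p = 0.612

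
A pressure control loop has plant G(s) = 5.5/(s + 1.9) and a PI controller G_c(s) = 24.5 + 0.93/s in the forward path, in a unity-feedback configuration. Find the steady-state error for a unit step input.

The open loop G_c(s)G(s) has a pole at the origin (type 1), so the static position error constant is infinite and e_ss = 1/(1+∞) = 0.

0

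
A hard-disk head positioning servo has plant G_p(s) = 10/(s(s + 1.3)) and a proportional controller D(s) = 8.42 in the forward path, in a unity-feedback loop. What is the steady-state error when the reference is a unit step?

0

The open loop D(s)G_p(s) has a pole at the origin (type 1), so the static position error constant is infinite and e_ss = 1/(1+∞) = 0.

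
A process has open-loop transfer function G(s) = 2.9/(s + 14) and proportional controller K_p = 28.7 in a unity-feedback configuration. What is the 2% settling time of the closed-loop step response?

Closed-loop transfer function: T(s) = K_p·G(s)/(1 + K_p·G(s)) = 83.23/(s + 14 + 83.23) = 83.23/(s + 97.23).
Time constant τ = 1/97.23 = 0.01028 s, so the 2% settling time is about 4τ = 0.0411 s.

T_s ≈ 0.0411 s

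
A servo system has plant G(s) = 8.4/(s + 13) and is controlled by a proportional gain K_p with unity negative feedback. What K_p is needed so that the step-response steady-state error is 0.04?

K_p = 37.1

For a type-0 loop with proportional control, e_ss = 1/(1 + K_p·G(0)).
G(0) = 0.6462. Require 1/(1 + K_p·0.6462) = 0.04, so 1 + 0.6462·K_p = 25.
K_p = (25 − 1)/0.6462 = 37.1.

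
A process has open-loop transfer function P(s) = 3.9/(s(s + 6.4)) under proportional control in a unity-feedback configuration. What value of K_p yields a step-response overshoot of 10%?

From %OS = 100·exp(−πζ/√(1−ζ²)) = 10%, ζ = −ln(0.1)/√(π²+ln²(0.1)) = 0.5912.
Characteristic equation s² + 6.4s + 3.9K_p = 0 gives ζ = 6.4/(2√(3.9K_p)).
Setting ζ = 0.5912: √(3.9K_p) = 6.4/(2·0.5912) = 5.413, so K_p = 29.3/3.9 = 7.51.

K_p = 7.51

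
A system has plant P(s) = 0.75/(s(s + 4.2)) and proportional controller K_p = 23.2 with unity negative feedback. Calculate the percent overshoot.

The closed-loop denominator s² + 4.2s + 17.4 gives ω_n = √17.4 = 4.171 and ζ = 4.2/(2ω_n) = 0.5034.
%OS = 100·exp(−πζ/√(1−ζ²)) = 100·exp(−π·0.5034/√0.7466) = 16%.

16%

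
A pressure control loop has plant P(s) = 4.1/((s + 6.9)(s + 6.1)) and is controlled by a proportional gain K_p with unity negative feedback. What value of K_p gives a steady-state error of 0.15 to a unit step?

K_p = 58.2

For a type-0 loop with proportional control, e_ss = 1/(1 + K_p·P(0)).
P(0) = 0.09741. Require 1/(1 + K_p·0.09741) = 0.15, so 1 + 0.09741·K_p = 6.667.
K_p = (6.667 − 1)/0.09741 = 58.2.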